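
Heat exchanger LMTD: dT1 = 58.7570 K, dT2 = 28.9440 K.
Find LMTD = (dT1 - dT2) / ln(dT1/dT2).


dT1/dT2 = 2.0300
ln(dT1/dT2) = 0.7080
LMTD = 29.8130 / 0.7080 = 42.1059 K

42.1059 K


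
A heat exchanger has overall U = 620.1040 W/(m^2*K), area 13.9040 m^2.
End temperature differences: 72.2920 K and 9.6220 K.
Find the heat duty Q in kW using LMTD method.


LMTD = 31.0761 K
Q = 620.1040 * 13.9040 * 31.0761 = 267935.9670 W = 267.9360 kW

267.9360 kW


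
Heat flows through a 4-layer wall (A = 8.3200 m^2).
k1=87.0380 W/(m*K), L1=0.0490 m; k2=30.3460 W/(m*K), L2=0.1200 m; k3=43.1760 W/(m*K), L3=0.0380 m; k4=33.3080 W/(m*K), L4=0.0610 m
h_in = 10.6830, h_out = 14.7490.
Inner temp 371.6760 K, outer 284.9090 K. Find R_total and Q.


R_conv_in = 1/(10.6830*8.3200) = 0.0113
R_1 = 0.0490/(87.0380*8.3200) = 6.7665e-05
R_2 = 0.1200/(30.3460*8.3200) = 0.0005
R_3 = 0.0380/(43.1760*8.3200) = 0.0001
R_4 = 0.0610/(33.3080*8.3200) = 0.0002
R_conv_out = 1/(14.7490*8.3200) = 0.0081
R_total = 0.0203 K/W
Q = 86.7670 / 0.0203 = 4280.8074 W

R_total = 0.0203 K/W, Q = 4280.8074 W


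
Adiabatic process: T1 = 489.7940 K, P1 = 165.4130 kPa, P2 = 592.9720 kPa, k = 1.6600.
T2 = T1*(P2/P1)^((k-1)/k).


(k-1)/k = 0.3976
(P2/P1)^exp = 1.6613
T2 = 489.7940 * 1.6613 = 813.6979 K

813.6979 K


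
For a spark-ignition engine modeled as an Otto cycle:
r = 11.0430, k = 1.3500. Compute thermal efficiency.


r^(k-1) = 2.3178
eta = 1 - 1/2.3178 = 0.5686 = 56.8561%

56.8561%


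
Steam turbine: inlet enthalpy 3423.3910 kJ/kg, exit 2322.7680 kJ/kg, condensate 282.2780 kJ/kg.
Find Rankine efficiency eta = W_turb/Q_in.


W = 1100.6230 kJ/kg
Q_in = 3141.1130 kJ/kg
eta = 0.3504 = 35.0393%

eta = 35.0393%


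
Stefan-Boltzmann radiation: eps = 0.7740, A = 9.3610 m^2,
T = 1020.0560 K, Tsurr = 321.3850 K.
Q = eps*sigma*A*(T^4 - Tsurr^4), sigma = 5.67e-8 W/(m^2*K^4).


T^4 = 1.0827e+12
Tsurr^4 = 1.0668e+10
Q = 0.7740 * 5.67e-8 * 9.3610 * 1.0720e+12 = 440394.2326 W

440394.2326 W


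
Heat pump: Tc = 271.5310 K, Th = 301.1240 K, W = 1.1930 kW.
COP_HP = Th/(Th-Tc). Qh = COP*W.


COP = 301.1240 / 29.5930 = 10.1755
Qh = 10.1755 * 1.1930 = 12.1394 kW

COP = 10.1755, Qh = 12.1394 kW


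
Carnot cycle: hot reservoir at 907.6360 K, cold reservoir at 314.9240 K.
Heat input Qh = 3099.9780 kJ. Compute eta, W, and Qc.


eta = 1 - 314.9240/907.6360 = 0.6530
W = 0.6530 * 3099.9780 = 2024.3734 kJ
Qc = 3099.9780 - 2024.3734 = 1075.6046 kJ

eta = 65.3028%, W = 2024.3734 kJ, Qc = 1075.6046 kJ


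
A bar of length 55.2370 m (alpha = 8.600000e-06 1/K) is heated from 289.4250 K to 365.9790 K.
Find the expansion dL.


dT = 76.5540 K
dL = 8.600000e-06 * 55.2370 * 76.5540 = 0.036366 m
L_final = 55.273366 m

dL = 0.036366 m


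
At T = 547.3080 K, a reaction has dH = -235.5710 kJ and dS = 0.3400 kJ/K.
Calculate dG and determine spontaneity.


T*dS = 547.3080 * 0.3400 = 186.0847 kJ
dG = -235.5710 - 186.0847 = -421.6557 kJ (spontaneous)

dG = -421.6557 kJ, spontaneous


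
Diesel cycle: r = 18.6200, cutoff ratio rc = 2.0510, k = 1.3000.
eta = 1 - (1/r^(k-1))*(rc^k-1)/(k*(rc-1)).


r^(k-1) = 2.4043
rc^k = 2.5442
eta = 0.5299 = 52.9922%

52.9922%


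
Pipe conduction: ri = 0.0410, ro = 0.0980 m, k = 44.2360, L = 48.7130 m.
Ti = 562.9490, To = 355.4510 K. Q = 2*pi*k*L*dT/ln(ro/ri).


dT = 207.4980 K
ln(ro/ri) = 0.8714
Q = 2*pi*44.2360*48.7130*207.4980 / 0.8714 = 3224031.2325 W

3224031.2325 W


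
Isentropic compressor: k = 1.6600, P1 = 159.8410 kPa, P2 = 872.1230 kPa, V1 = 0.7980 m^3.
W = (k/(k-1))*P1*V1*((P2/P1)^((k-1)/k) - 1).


(k-1)/k = 0.3976
(P2/P1)^exp = 1.9633
W = 2.5152 * 159.8410 * 0.7980 * (1.9633 - 1) = 309.0321 kJ

309.0321 kJ


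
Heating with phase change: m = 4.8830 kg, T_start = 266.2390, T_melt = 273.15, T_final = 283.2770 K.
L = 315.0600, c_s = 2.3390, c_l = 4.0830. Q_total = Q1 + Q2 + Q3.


Q1 (sensible, solid) = 4.8830 * 2.3390 * 6.9110 = 78.9329 kJ
Q2 (latent) = 4.8830 * 315.0600 = 1538.4380 kJ
Q3 (sensible, liquid) = 4.8830 * 4.0830 * 10.1270 = 201.9049 kJ
Q_total = 1819.2758 kJ

1819.2758 kJ


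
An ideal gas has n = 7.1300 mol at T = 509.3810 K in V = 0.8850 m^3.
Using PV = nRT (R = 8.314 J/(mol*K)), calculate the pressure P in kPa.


P = nRT/V = 7.1300 * 8.314 * 509.3810 / 0.8850
= 30195.5046 / 0.8850 = 34119.2142 Pa = 34.1192 kPa

34.1192 kPa


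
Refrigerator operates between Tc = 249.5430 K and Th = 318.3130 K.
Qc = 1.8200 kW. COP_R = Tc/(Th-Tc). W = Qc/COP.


COP = 249.5430 / 68.7700 = 3.6287
W = 1.8200 / 3.6287 = 0.5016 kW

COP = 3.6287, W = 0.5016 kW


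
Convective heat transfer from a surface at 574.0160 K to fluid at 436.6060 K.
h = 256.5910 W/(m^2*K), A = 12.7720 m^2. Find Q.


dT = 137.4100 K
Q = 256.5910 * 12.7720 * 137.4100 = 450317.3384 W

450317.3384 W


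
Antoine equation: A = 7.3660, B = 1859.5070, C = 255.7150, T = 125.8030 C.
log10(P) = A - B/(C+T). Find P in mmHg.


C+T = 381.5180
B/(C+T) = 4.8740
log10(P) = 7.3660 - 4.8740 = 2.4920
P = 10^2.4920 = 310.4779 mmHg

310.4779 mmHg


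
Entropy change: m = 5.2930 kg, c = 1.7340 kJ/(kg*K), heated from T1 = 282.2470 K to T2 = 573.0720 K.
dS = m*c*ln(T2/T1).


T2/T1 = 2.0304
ln(T2/T1) = 0.7082
dS = 5.2930 * 1.7340 * 0.7082 = 6.5002 kJ/K

6.5002 kJ/K


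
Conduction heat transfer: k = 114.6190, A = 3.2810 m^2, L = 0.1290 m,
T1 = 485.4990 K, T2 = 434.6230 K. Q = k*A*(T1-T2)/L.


dT = 50.8760 K
Q = 114.6190 * 3.2810 * 50.8760 / 0.1290 = 148315.3476 W

148315.3476 W


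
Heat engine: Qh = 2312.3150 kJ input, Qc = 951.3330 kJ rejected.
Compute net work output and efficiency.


W = 2312.3150 - 951.3330 = 1360.9820 kJ
eta = 1360.9820 / 2312.3150 = 0.5886 = 58.8580%

W = 1360.9820 kJ, eta = 58.8580%


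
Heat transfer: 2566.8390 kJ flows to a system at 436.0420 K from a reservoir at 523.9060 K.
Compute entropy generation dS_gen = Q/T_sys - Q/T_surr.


dS_sys = 2566.8390/436.0420 = 5.8867 kJ/K
dS_surr = -2566.8390/523.9060 = -4.8994 kJ/K
dS_gen = 5.8867 - 4.8994 = 0.9873 kJ/K (irreversible)

dS_gen = 0.9873 kJ/K, irreversible


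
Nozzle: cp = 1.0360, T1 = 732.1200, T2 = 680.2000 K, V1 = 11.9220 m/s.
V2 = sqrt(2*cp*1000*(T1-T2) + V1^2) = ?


dT = 51.9200 K
2*cp*1000*dT = 107578.2400
V1^2 = 142.1341
V2 = sqrt(107720.3741) = 328.2078 m/s

328.2078 m/s


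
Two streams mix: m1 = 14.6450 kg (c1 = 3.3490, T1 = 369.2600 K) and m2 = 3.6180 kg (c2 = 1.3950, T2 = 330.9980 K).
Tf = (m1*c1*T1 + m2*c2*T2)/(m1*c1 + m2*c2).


num = 19781.3480
den = 54.0932
Tf = 365.6900 K

365.6900 K


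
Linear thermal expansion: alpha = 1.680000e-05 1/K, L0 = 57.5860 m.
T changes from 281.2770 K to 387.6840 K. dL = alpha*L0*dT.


dT = 106.4070 K
dL = 1.680000e-05 * 57.5860 * 106.4070 = 0.102943 m
L_final = 57.688943 m

dL = 0.102943 m


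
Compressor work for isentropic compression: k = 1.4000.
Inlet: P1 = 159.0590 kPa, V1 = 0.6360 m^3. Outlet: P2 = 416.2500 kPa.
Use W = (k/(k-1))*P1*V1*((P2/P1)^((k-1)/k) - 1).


(k-1)/k = 0.2857
(P2/P1)^exp = 1.3163
W = 3.5000 * 159.0590 * 0.6360 * (1.3163 - 1) = 112.0074 kJ

112.0074 kJ


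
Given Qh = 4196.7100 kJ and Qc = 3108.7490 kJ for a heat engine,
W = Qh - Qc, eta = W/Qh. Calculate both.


W = 4196.7100 - 3108.7490 = 1087.9610 kJ
eta = 1087.9610 / 4196.7100 = 0.2592 = 25.9241%

W = 1087.9610 kJ, eta = 25.9241%


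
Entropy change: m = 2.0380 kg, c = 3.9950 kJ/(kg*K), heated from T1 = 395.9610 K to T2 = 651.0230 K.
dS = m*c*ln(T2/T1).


T2/T1 = 1.6442
ln(T2/T1) = 0.4972
dS = 2.0380 * 3.9950 * 0.4972 = 4.0483 kJ/K

4.0483 kJ/K


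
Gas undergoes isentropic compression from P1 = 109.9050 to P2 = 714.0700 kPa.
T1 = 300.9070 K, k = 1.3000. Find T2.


(k-1)/k = 0.2308
(P2/P1)^exp = 1.5401
T2 = 300.9070 * 1.5401 = 463.4297 K

463.4297 K


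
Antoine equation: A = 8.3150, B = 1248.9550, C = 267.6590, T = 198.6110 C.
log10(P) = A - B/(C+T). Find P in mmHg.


C+T = 466.2700
B/(C+T) = 2.6786
log10(P) = 8.3150 - 2.6786 = 5.6364
P = 10^5.6364 = 432903.4426 mmHg

432903.4426 mmHg


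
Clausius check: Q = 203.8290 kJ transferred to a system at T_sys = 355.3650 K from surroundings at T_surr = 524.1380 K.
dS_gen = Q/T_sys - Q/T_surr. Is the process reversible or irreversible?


dS_sys = 203.8290/355.3650 = 0.5736 kJ/K
dS_surr = -203.8290/524.1380 = -0.3889 kJ/K
dS_gen = 0.5736 - 0.3889 = 0.1847 kJ/K (irreversible)

dS_gen = 0.1847 kJ/K, irreversible


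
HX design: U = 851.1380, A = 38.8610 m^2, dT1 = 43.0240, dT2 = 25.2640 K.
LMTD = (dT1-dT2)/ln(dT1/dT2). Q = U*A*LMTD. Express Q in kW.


LMTD = 33.3598 K
Q = 851.1380 * 38.8610 * 33.3598 = 1103410.4828 W = 1103.4105 kW

1103.4105 kW


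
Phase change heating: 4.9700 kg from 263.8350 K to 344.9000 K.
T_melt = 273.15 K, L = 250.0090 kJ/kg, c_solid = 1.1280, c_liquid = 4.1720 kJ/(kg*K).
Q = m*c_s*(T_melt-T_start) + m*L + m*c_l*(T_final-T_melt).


Q1 (sensible, solid) = 4.9700 * 1.1280 * 9.3150 = 52.2214 kJ
Q2 (latent) = 4.9700 * 250.0090 = 1242.5447 kJ
Q3 (sensible, liquid) = 4.9700 * 4.1720 * 71.7500 = 1487.7248 kJ
Q_total = 2782.4909 kJ

2782.4909 kJ


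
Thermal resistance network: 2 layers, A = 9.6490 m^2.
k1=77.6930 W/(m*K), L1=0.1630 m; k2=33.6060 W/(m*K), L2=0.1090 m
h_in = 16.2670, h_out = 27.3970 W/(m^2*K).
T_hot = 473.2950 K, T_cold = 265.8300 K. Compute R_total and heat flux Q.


R_conv_in = 1/(16.2670*9.6490) = 0.0064
R_1 = 0.1630/(77.6930*9.6490) = 0.0002
R_2 = 0.1090/(33.6060*9.6490) = 0.0003
R_conv_out = 1/(27.3970*9.6490) = 0.0038
R_total = 0.0107 K/W
Q = 207.4650 / 0.0107 = 19375.8027 W

R_total = 0.0107 K/W, Q = 19375.8027 W


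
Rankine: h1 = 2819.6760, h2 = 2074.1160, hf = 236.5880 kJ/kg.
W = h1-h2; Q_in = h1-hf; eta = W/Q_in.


W = 745.5600 kJ/kg
Q_in = 2583.0880 kJ/kg
eta = 0.2886 = 28.8631%

eta = 28.8631%


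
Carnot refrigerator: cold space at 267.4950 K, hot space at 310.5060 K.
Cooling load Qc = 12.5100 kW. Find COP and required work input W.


COP = 267.4950 / 43.0110 = 6.2192
W = 12.5100 / 6.2192 = 2.0115 kW

COP = 6.2192, W = 2.0115 kW


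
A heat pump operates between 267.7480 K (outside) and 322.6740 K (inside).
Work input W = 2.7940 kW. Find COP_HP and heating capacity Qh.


COP = 322.6740 / 54.9260 = 5.8747
Qh = 5.8747 * 2.7940 = 16.4139 kW

COP = 5.8747, Qh = 16.4139 kW


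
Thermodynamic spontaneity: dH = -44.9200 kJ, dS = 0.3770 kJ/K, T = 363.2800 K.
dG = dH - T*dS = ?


T*dS = 363.2800 * 0.3770 = 136.9566 kJ
dG = -44.9200 - 136.9566 = -181.8766 kJ (spontaneous)

dG = -181.8766 kJ, spontaneous


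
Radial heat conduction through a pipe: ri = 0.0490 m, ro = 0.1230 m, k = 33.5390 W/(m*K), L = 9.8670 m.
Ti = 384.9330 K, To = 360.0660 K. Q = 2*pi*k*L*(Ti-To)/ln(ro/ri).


dT = 24.8670 K
ln(ro/ri) = 0.9204
Q = 2*pi*33.5390*9.8670*24.8670 / 0.9204 = 56179.6269 W

56179.6269 W


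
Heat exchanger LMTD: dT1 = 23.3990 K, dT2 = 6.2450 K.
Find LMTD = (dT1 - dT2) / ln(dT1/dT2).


dT1/dT2 = 3.7468
ln(dT1/dT2) = 1.3209
LMTD = 17.1540 / 1.3209 = 12.9865 K

12.9865 K


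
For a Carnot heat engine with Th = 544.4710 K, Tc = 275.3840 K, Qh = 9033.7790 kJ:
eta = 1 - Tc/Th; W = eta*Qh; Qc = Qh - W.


eta = 1 - 275.3840/544.4710 = 0.4942
W = 0.4942 * 9033.7790 = 4464.6501 kJ
Qc = 9033.7790 - 4464.6501 = 4569.1289 kJ

eta = 49.4217%, W = 4464.6501 kJ, Qc = 4569.1289 kJ


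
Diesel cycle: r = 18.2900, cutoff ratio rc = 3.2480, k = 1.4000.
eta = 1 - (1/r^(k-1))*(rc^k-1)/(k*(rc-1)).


r^(k-1) = 3.1981
rc^k = 5.2031
eta = 0.5824 = 58.2400%

58.2400%


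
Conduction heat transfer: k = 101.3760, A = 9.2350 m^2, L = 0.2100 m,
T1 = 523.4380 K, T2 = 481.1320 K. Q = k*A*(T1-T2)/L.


dT = 42.3060 K
Q = 101.3760 * 9.2350 * 42.3060 / 0.2100 = 188605.6599 W

188605.6599 W


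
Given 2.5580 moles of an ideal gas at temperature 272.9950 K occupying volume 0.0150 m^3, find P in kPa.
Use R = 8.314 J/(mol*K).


P = nRT/V = 2.5580 * 8.314 * 272.9950 / 0.0150
= 5805.8425 / 0.0150 = 387056.1693 Pa = 387.0562 kPa

387.0562 kPa


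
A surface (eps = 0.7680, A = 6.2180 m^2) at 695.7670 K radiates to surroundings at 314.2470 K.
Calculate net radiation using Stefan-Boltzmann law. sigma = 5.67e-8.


T^4 = 2.3434e+11
Tsurr^4 = 9.7518e+09
Q = 0.7680 * 5.67e-8 * 6.2180 * 2.2459e+11 = 60812.2688 W

60812.2688 W


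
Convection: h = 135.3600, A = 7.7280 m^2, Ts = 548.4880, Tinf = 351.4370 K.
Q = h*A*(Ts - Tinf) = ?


dT = 197.0510 K
Q = 135.3600 * 7.7280 * 197.0510 = 206127.5789 W

206127.5789 W


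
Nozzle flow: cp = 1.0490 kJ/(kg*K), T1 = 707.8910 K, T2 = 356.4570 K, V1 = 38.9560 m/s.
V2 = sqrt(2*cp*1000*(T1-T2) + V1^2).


dT = 351.4340 K
2*cp*1000*dT = 737308.5320
V1^2 = 1517.5699
V2 = sqrt(738826.1019) = 859.5499 m/s

859.5499 m/s


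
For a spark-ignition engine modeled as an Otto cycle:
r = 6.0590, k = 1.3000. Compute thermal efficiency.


r^(k-1) = 1.7168
eta = 1 - 1/1.7168 = 0.4175 = 41.7522%

41.7522%


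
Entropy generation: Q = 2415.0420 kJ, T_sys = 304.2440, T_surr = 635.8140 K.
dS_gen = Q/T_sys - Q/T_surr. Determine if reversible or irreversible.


dS_sys = 2415.0420/304.2440 = 7.9378 kJ/K
dS_surr = -2415.0420/635.8140 = -3.7983 kJ/K
dS_gen = 7.9378 - 3.7983 = 4.1395 kJ/K (irreversible)

dS_gen = 4.1395 kJ/K, irreversible


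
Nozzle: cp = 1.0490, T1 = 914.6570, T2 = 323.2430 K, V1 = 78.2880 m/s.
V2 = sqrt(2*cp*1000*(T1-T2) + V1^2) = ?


dT = 591.4140 K
2*cp*1000*dT = 1240786.5720
V1^2 = 6129.0109
V2 = sqrt(1246915.5829) = 1116.6537 m/s

1116.6537 m/s


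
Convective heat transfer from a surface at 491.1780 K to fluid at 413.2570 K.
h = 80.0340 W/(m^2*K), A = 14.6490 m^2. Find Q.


dT = 77.9210 K
Q = 80.0340 * 14.6490 * 77.9210 = 91355.9881 W

91355.9881 W


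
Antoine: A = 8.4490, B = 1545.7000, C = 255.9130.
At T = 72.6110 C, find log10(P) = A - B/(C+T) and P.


C+T = 328.5240
B/(C+T) = 4.7050
log10(P) = 8.4490 - 4.7050 = 3.7440
P = 10^3.7440 = 5546.4678 mmHg

5546.4678 mmHg


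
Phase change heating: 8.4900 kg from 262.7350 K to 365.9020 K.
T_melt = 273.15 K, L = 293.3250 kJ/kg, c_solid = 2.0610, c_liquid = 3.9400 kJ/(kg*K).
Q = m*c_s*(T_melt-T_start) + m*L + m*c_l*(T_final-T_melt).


Q1 (sensible, solid) = 8.4900 * 2.0610 * 10.4150 = 182.2405 kJ
Q2 (latent) = 8.4900 * 293.3250 = 2490.3292 kJ
Q3 (sensible, liquid) = 8.4900 * 3.9400 * 92.7520 = 3102.6101 kJ
Q_total = 5775.1798 kJ

5775.1798 kJ


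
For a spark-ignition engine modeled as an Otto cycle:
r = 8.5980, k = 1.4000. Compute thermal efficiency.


r^(k-1) = 2.3646
eta = 1 - 1/2.3646 = 0.5771 = 57.7097%

57.7097%


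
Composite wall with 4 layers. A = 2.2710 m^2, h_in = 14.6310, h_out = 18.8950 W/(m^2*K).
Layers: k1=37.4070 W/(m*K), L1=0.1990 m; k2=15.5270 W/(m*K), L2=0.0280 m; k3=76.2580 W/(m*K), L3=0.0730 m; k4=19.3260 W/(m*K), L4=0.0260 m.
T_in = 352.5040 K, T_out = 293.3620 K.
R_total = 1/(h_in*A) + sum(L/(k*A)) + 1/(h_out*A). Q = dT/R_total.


R_conv_in = 1/(14.6310*2.2710) = 0.0301
R_1 = 0.1990/(37.4070*2.2710) = 0.0023
R_2 = 0.0280/(15.5270*2.2710) = 0.0008
R_3 = 0.0730/(76.2580*2.2710) = 0.0004
R_4 = 0.0260/(19.3260*2.2710) = 0.0006
R_conv_out = 1/(18.8950*2.2710) = 0.0233
R_total = 0.0576 K/W
Q = 59.1420 / 0.0576 = 1027.6486 W

R_total = 0.0576 K/W, Q = 1027.6486 W


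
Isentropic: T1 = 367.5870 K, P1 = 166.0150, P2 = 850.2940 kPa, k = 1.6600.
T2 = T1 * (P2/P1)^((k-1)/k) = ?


(k-1)/k = 0.3976
(P2/P1)^exp = 1.9145
T2 = 367.5870 * 1.9145 = 703.7516 K

703.7516 K


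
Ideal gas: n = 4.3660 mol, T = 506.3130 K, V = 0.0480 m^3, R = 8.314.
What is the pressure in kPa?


P = nRT/V = 4.3660 * 8.314 * 506.3130 / 0.0480
= 18378.6171 / 0.0480 = 382887.8564 Pa = 382.8879 kPa

382.8879 kPa


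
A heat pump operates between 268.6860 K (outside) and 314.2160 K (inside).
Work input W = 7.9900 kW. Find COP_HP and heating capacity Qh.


COP = 314.2160 / 45.5300 = 6.9013
Qh = 6.9013 * 7.9900 = 55.1414 kW

COP = 6.9013, Qh = 55.1414 kW


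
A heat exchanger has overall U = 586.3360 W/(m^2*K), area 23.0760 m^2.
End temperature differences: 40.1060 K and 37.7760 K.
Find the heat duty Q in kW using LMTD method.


LMTD = 38.9294 K
Q = 586.3360 * 23.0760 * 38.9294 = 526725.7752 W = 526.7258 kW

526.7258 kW


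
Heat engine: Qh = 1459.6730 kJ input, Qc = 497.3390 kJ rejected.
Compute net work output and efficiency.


W = 1459.6730 - 497.3390 = 962.3340 kJ
eta = 962.3340 / 1459.6730 = 0.6593 = 65.9281%

W = 962.3340 kJ, eta = 65.9281%


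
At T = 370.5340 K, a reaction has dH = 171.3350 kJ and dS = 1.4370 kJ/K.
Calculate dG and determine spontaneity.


T*dS = 370.5340 * 1.4370 = 532.4574 kJ
dG = 171.3350 - 532.4574 = -361.1224 kJ (spontaneous)

dG = -361.1224 kJ, spontaneous


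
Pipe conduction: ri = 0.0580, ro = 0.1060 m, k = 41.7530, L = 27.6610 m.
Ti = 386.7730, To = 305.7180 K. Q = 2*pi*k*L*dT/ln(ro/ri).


dT = 81.0550 K
ln(ro/ri) = 0.6030
Q = 2*pi*41.7530*27.6610*81.0550 / 0.6030 = 975440.4232 W

975440.4232 W


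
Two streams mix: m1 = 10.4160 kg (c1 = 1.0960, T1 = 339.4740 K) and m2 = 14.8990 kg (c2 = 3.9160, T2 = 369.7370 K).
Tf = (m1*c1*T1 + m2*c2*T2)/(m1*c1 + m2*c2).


num = 25447.5279
den = 69.7604
Tf = 364.7846 K

364.7846 K


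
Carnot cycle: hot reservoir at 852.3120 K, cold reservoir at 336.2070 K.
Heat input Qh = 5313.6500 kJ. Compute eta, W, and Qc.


eta = 1 - 336.2070/852.3120 = 0.6055
W = 0.6055 * 5313.6500 = 3217.6026 kJ
Qc = 5313.6500 - 3217.6026 = 2096.0474 kJ

eta = 60.5535%, W = 3217.6026 kJ, Qc = 2096.0474 kJ


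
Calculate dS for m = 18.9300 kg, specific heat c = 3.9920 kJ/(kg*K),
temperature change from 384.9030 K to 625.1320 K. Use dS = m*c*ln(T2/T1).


T2/T1 = 1.6241
ln(T2/T1) = 0.4850
dS = 18.9300 * 3.9920 * 0.4850 = 36.6486 kJ/K

36.6486 kJ/K


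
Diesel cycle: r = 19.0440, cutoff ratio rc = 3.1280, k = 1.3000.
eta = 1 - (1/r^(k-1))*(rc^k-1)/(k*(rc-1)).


r^(k-1) = 2.4206
rc^k = 4.4040
eta = 0.4917 = 49.1669%

49.1669%


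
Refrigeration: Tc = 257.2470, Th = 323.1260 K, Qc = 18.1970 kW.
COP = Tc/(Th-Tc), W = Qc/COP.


COP = 257.2470 / 65.8790 = 3.9048
W = 18.1970 / 3.9048 = 4.6601 kW

COP = 3.9048, W = 4.6601 kW


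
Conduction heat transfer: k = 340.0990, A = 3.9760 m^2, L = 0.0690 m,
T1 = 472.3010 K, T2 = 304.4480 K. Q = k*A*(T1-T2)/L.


dT = 167.8530 K
Q = 340.0990 * 3.9760 * 167.8530 / 0.0690 = 3289514.0651 W

3289514.0651 W


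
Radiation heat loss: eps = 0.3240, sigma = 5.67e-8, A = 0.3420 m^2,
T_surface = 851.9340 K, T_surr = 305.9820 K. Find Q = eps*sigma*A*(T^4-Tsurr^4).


T^4 = 5.2677e+11
Tsurr^4 = 8.7656e+09
Q = 0.3240 * 5.67e-8 * 0.3420 * 5.1801e+11 = 3254.5460 W

3254.5460 W


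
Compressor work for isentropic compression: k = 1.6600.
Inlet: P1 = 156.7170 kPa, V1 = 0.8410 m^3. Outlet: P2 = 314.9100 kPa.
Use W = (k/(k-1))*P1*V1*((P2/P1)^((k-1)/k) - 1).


(k-1)/k = 0.3976
(P2/P1)^exp = 1.3198
W = 2.5152 * 156.7170 * 0.8410 * (1.3198 - 1) = 106.0016 kJ

106.0016 kJ


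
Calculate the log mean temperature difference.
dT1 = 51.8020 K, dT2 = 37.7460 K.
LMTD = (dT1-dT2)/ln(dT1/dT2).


dT1/dT2 = 1.3724
ln(dT1/dT2) = 0.3165
LMTD = 14.0560 / 0.3165 = 44.4038 K

44.4038 K


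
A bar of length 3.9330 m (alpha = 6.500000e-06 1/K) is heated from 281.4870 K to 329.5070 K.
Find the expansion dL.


dT = 48.0200 K
dL = 6.500000e-06 * 3.9330 * 48.0200 = 0.001228 m
L_final = 3.934228 m

dL = 0.001228 m


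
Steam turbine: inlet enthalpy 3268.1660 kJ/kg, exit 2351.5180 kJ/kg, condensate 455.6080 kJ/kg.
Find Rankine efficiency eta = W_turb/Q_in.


W = 916.6480 kJ/kg
Q_in = 2812.5580 kJ/kg
eta = 0.3259 = 32.5913%

eta = 32.5913%


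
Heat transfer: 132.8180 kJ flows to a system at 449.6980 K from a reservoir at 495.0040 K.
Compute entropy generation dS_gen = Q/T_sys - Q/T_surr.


dS_sys = 132.8180/449.6980 = 0.2953 kJ/K
dS_surr = -132.8180/495.0040 = -0.2683 kJ/K
dS_gen = 0.2953 - 0.2683 = 0.0270 kJ/K (irreversible)

dS_gen = 0.0270 kJ/K, irreversible


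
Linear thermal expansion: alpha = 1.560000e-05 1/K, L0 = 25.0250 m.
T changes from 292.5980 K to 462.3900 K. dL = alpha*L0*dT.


dT = 169.7920 K
dL = 1.560000e-05 * 25.0250 * 169.7920 = 0.066285 m
L_final = 25.091285 m

dL = 0.066285 m


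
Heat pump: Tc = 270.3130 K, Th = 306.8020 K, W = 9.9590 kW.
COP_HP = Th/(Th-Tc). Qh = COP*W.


COP = 306.8020 / 36.4890 = 8.4081
Qh = 8.4081 * 9.9590 = 83.7360 kW

COP = 8.4081, Qh = 83.7360 kW


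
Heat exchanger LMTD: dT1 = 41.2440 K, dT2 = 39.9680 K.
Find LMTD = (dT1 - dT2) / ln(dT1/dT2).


dT1/dT2 = 1.0319
ln(dT1/dT2) = 0.0314
LMTD = 1.2760 / 0.0314 = 40.6027 K

40.6027 K


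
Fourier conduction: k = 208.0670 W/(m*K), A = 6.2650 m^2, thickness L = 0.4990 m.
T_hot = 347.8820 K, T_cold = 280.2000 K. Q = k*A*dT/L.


dT = 67.6820 K
Q = 208.0670 * 6.2650 * 67.6820 / 0.4990 = 176805.9673 W

176805.9673 W


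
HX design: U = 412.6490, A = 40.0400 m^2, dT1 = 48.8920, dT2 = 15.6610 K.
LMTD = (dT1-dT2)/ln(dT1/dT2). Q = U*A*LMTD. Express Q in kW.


LMTD = 29.1899 K
Q = 412.6490 * 40.0400 * 29.1899 = 482289.7573 W = 482.2898 kW

482.2898 kW


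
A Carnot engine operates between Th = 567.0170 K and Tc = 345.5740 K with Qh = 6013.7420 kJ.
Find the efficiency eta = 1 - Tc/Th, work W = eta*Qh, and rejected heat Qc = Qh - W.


eta = 1 - 345.5740/567.0170 = 0.3905
W = 0.3905 * 6013.7420 = 2348.6087 kJ
Qc = 6013.7420 - 2348.6087 = 3665.1333 kJ

eta = 39.0540%, W = 2348.6087 kJ, Qc = 3665.1333 kJ


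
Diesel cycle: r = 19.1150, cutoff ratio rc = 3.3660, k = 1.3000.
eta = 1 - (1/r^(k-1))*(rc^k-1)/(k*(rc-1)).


r^(k-1) = 2.4233
rc^k = 4.8445
eta = 0.4842 = 48.4215%

48.4215%


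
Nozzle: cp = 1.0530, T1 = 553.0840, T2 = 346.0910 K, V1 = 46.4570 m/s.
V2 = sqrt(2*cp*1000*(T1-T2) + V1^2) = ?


dT = 206.9930 K
2*cp*1000*dT = 435927.2580
V1^2 = 2158.2528
V2 = sqrt(438085.5108) = 661.8803 m/s

661.8803 m/s


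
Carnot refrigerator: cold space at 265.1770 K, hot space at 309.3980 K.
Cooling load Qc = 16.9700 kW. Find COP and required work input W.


COP = 265.1770 / 44.2210 = 5.9966
W = 16.9700 / 5.9966 = 2.8299 kW

COP = 5.9966, W = 2.8299 kW


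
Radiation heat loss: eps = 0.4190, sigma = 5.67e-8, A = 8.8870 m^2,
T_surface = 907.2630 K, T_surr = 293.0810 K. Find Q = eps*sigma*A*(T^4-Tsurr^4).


T^4 = 6.7754e+11
Tsurr^4 = 7.3782e+09
Q = 0.4190 * 5.67e-8 * 8.8870 * 6.7016e+11 = 141491.3090 W

141491.3090 W


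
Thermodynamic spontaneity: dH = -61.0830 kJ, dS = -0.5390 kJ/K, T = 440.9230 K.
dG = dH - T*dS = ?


T*dS = 440.9230 * -0.5390 = -237.6575 kJ
dG = -61.0830 + 237.6575 = 176.5745 kJ (non-spontaneous)

dG = 176.5745 kJ, non-spontaneous


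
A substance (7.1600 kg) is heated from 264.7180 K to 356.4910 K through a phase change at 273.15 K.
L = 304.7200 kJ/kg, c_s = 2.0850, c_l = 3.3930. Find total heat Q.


Q1 (sensible, solid) = 7.1600 * 2.0850 * 8.4320 = 125.8780 kJ
Q2 (latent) = 7.1600 * 304.7200 = 2181.7952 kJ
Q3 (sensible, liquid) = 7.1600 * 3.3930 * 83.3410 = 2024.6763 kJ
Q_total = 4332.3494 kJ

4332.3494 kJ


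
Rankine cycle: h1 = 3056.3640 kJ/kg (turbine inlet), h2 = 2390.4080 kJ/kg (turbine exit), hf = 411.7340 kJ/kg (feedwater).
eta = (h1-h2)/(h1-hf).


W = 665.9560 kJ/kg
Q_in = 2644.6300 kJ/kg
eta = 0.2518 = 25.1814%

eta = 25.1814%


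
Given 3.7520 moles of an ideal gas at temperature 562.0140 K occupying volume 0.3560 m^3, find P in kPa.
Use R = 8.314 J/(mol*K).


P = nRT/V = 3.7520 * 8.314 * 562.0140 / 0.3560
= 17531.5367 / 0.3560 = 49245.8895 Pa = 49.2459 kPa

49.2459 kPa


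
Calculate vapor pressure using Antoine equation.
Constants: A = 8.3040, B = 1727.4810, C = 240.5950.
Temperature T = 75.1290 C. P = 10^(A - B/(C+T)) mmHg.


C+T = 315.7240
B/(C+T) = 5.4715
log10(P) = 8.3040 - 5.4715 = 2.8325
P = 10^2.8325 = 680.0003 mmHg

680.0003 mmHg


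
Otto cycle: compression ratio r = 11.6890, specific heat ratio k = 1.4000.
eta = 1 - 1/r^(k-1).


r^(k-1) = 2.6737
eta = 1 - 1/2.6737 = 0.6260 = 62.5985%

62.5985%


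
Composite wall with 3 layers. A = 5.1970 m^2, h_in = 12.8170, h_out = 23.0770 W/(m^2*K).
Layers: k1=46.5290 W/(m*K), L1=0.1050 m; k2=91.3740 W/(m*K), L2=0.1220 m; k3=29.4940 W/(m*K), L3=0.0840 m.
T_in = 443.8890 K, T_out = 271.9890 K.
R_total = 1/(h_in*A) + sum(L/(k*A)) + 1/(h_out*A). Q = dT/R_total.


R_conv_in = 1/(12.8170*5.1970) = 0.0150
R_1 = 0.1050/(46.5290*5.1970) = 0.0004
R_2 = 0.1220/(91.3740*5.1970) = 0.0003
R_3 = 0.0840/(29.4940*5.1970) = 0.0005
R_conv_out = 1/(23.0770*5.1970) = 0.0083
R_total = 0.0246 K/W
Q = 171.9000 / 0.0246 = 6990.6355 W

R_total = 0.0246 K/W, Q = 6990.6355 W


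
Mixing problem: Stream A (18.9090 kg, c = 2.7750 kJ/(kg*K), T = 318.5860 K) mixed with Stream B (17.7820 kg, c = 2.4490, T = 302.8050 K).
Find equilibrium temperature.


num = 29903.5838
den = 96.0206
Tf = 311.4289 K

311.4289 K


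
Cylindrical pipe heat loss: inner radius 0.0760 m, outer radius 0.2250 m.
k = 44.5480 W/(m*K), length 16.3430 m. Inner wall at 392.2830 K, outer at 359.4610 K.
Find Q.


dT = 32.8220 K
ln(ro/ri) = 1.0854
Q = 2*pi*44.5480*16.3430*32.8220 / 1.0854 = 138333.7861 W

138333.7861 W


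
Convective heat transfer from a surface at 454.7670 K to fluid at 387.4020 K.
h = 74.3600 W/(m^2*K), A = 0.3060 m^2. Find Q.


dT = 67.3650 K
Q = 74.3600 * 0.3060 * 67.3650 = 1532.8340 W

1532.8340 W


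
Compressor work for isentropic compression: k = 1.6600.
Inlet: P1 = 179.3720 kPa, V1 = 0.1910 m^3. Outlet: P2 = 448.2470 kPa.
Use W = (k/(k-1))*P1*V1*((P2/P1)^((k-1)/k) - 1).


(k-1)/k = 0.3976
(P2/P1)^exp = 1.4393
W = 2.5152 * 179.3720 * 0.1910 * (1.4393 - 1) = 37.8528 kJ

37.8528 kJ


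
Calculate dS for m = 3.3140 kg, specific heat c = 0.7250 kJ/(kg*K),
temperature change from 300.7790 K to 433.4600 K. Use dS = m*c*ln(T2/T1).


T2/T1 = 1.4411
ln(T2/T1) = 0.3654
dS = 3.3140 * 0.7250 * 0.3654 = 0.8780 kJ/K

0.8780 kJ/K


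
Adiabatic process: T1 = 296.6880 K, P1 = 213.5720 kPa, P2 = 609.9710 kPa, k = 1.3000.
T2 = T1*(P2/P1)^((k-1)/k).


(k-1)/k = 0.2308
(P2/P1)^exp = 1.2740
T2 = 296.6880 * 1.2740 = 377.9867 K

377.9867 K


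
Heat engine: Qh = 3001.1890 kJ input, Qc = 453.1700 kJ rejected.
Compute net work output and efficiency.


W = 3001.1890 - 453.1700 = 2548.0190 kJ
eta = 2548.0190 / 3001.1890 = 0.8490 = 84.9003%

W = 2548.0190 kJ, eta = 84.9003%


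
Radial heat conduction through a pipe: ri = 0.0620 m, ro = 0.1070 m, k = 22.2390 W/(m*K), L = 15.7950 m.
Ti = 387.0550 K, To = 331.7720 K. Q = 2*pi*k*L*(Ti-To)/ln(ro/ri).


dT = 55.2830 K
ln(ro/ri) = 0.5457
Q = 2*pi*22.2390*15.7950*55.2830 / 0.5457 = 223592.2878 W

223592.2878 W


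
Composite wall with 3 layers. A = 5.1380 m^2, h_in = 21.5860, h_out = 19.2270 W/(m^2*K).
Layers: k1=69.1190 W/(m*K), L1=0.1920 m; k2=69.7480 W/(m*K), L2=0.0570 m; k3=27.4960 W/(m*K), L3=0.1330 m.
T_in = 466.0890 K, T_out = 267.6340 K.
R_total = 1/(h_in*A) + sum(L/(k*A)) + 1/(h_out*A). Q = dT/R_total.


R_conv_in = 1/(21.5860*5.1380) = 0.0090
R_1 = 0.1920/(69.1190*5.1380) = 0.0005
R_2 = 0.0570/(69.7480*5.1380) = 0.0002
R_3 = 0.1330/(27.4960*5.1380) = 0.0009
R_conv_out = 1/(19.2270*5.1380) = 0.0101
R_total = 0.0208 K/W
Q = 198.4550 / 0.0208 = 9550.2002 W

R_total = 0.0208 K/W, Q = 9550.2002 W


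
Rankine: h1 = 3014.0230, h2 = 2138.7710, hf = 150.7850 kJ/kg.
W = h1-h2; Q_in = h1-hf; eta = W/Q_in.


W = 875.2520 kJ/kg
Q_in = 2863.2380 kJ/kg
eta = 0.3057 = 30.5686%

eta = 30.5686%


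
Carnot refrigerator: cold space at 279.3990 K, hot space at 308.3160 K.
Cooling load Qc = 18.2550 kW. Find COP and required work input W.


COP = 279.3990 / 28.9170 = 9.6621
W = 18.2550 / 9.6621 = 1.8893 kW

COP = 9.6621, W = 1.8893 kW


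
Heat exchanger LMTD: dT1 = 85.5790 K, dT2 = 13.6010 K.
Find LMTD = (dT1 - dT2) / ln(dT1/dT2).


dT1/dT2 = 6.2921
ln(dT1/dT2) = 1.8393
LMTD = 71.9780 / 1.8393 = 39.1334 K

39.1334 K


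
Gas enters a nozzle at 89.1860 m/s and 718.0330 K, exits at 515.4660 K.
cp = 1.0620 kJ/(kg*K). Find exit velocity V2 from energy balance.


dT = 202.5670 K
2*cp*1000*dT = 430252.3080
V1^2 = 7954.1426
V2 = sqrt(438206.4506) = 661.9716 m/s

661.9716 m/s


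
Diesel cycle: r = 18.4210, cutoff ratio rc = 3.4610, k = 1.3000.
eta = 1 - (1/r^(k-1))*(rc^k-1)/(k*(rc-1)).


r^(k-1) = 2.3966
rc^k = 5.0230
eta = 0.4753 = 47.5314%

47.5314%


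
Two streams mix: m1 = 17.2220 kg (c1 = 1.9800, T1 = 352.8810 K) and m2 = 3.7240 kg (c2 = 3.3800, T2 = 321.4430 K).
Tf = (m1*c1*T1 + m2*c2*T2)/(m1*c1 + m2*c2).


num = 16079.1284
den = 46.6867
Tf = 344.4051 K

344.4051 K


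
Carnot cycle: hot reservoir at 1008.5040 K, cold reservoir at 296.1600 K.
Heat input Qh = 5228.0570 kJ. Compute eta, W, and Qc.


eta = 1 - 296.1600/1008.5040 = 0.7063
W = 0.7063 * 5228.0570 = 3692.7717 kJ
Qc = 5228.0570 - 3692.7717 = 1535.2853 kJ

eta = 70.6337%, W = 3692.7717 kJ, Qc = 1535.2853 kJ


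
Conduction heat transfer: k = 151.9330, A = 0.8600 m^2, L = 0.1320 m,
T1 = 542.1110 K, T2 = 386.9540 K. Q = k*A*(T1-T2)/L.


dT = 155.1570 K
Q = 151.9330 * 0.8600 * 155.1570 / 0.1320 = 153584.7189 W

153584.7189 W


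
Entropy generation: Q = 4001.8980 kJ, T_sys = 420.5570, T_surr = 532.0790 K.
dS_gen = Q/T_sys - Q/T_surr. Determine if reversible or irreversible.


dS_sys = 4001.8980/420.5570 = 9.5157 kJ/K
dS_surr = -4001.8980/532.0790 = -7.5212 kJ/K
dS_gen = 9.5157 - 7.5212 = 1.9945 kJ/K (irreversible)

dS_gen = 1.9945 kJ/K, irreversible


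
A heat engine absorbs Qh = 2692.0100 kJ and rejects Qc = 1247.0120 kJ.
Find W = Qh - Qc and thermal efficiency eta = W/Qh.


W = 2692.0100 - 1247.0120 = 1444.9980 kJ
eta = 1444.9980 / 2692.0100 = 0.5368 = 53.6773%

W = 1444.9980 kJ, eta = 53.6773%


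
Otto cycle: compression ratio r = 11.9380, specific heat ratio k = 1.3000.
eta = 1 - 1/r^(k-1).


r^(k-1) = 2.1042
eta = 1 - 1/2.1042 = 0.5248 = 52.4752%

52.4752%


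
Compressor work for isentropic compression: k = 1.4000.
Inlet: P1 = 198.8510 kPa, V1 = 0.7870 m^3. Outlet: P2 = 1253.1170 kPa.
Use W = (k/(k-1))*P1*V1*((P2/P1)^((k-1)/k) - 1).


(k-1)/k = 0.2857
(P2/P1)^exp = 1.6921
W = 3.5000 * 198.8510 * 0.7870 * (1.6921 - 1) = 379.0708 kJ

379.0708 kJ


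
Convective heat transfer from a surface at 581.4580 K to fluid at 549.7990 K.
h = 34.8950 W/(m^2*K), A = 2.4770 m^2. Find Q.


dT = 31.6590 K
Q = 34.8950 * 2.4770 * 31.6590 = 2736.4430 W

2736.4430 W


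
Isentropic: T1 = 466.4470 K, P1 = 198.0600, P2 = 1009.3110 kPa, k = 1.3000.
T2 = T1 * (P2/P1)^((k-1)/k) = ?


(k-1)/k = 0.2308
(P2/P1)^exp = 1.4562
T2 = 466.4470 * 1.4562 = 679.2174 K

679.2174 K


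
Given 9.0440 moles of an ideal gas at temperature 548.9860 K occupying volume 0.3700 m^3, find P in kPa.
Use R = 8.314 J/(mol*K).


P = nRT/V = 9.0440 * 8.314 * 548.9860 / 0.3700
= 41279.2543 / 0.3700 = 111565.5522 Pa = 111.5656 kPa

111.5656 kPa


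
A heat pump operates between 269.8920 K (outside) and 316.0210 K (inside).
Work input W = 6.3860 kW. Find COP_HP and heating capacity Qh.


COP = 316.0210 / 46.1290 = 6.8508
Qh = 6.8508 * 6.3860 = 43.7493 kW

COP = 6.8508, Qh = 43.7493 kW


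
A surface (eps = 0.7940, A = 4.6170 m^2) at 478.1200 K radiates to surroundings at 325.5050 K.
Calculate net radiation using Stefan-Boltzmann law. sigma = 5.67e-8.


T^4 = 5.2257e+10
Tsurr^4 = 1.1226e+10
Q = 0.7940 * 5.67e-8 * 4.6170 * 4.1031e+10 = 8528.6057 W

8528.6057 W


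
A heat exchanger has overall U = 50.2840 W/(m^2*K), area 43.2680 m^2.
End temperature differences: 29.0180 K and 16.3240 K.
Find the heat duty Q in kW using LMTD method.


LMTD = 22.0658 K
Q = 50.2840 * 43.2680 * 22.0658 = 48008.2555 W = 48.0083 kW

48.0083 kW


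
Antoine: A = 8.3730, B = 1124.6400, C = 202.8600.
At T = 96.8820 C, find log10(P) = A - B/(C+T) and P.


C+T = 299.7420
B/(C+T) = 3.7520
log10(P) = 8.3730 - 3.7520 = 4.6210
P = 10^4.6210 = 41780.4638 mmHg

41780.4638 mmHg


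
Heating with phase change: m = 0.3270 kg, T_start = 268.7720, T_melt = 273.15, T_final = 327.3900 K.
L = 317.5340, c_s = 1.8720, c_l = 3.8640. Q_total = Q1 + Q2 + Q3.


Q1 (sensible, solid) = 0.3270 * 1.8720 * 4.3780 = 2.6800 kJ
Q2 (latent) = 0.3270 * 317.5340 = 103.8336 kJ
Q3 (sensible, liquid) = 0.3270 * 3.8640 * 54.2400 = 68.5338 kJ
Q_total = 175.0473 kJ

175.0473 kJ


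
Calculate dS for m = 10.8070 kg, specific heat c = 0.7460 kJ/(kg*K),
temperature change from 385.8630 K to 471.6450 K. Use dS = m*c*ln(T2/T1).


T2/T1 = 1.2223
ln(T2/T1) = 0.2007
dS = 10.8070 * 0.7460 * 0.2007 = 1.6184 kJ/K

1.6184 kJ/K


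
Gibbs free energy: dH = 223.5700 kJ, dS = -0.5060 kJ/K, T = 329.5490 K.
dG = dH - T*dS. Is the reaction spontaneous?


T*dS = 329.5490 * -0.5060 = -166.7518 kJ
dG = 223.5700 + 166.7518 = 390.3218 kJ (non-spontaneous)

dG = 390.3218 kJ, non-spontaneous


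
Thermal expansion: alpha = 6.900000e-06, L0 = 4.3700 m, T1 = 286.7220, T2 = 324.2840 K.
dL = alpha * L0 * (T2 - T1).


dT = 37.5620 K
dL = 6.900000e-06 * 4.3700 * 37.5620 = 0.001133 m
L_final = 4.371133 m

dL = 0.001133 m


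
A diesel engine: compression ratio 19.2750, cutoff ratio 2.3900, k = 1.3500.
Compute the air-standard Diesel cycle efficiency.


r^(k-1) = 2.8167
rc^k = 3.2422
eta = 0.5758 = 57.5797%

57.5797%


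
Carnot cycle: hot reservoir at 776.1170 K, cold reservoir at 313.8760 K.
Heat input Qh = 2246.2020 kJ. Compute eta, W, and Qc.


eta = 1 - 313.8760/776.1170 = 0.5956
W = 0.5956 * 2246.2020 = 1337.7966 kJ
Qc = 2246.2020 - 1337.7966 = 908.4054 kJ

eta = 59.5582%, W = 1337.7966 kJ, Qc = 908.4054 kJ


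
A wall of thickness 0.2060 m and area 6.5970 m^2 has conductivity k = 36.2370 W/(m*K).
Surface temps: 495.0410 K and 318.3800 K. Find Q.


dT = 176.6610 K
Q = 36.2370 * 6.5970 * 176.6610 / 0.2060 = 205008.6492 W

205008.6492 W


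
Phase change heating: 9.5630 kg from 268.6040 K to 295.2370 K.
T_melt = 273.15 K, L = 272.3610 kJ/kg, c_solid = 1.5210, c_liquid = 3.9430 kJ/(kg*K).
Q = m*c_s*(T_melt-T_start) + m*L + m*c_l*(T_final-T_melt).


Q1 (sensible, solid) = 9.5630 * 1.5210 * 4.5460 = 66.1230 kJ
Q2 (latent) = 9.5630 * 272.3610 = 2604.5882 kJ
Q3 (sensible, liquid) = 9.5630 * 3.9430 * 22.0870 = 832.8325 kJ
Q_total = 3503.5438 kJ

3503.5438 kJ


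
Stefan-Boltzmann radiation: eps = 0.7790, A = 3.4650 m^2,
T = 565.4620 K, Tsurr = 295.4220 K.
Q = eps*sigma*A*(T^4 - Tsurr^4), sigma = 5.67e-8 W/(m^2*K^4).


T^4 = 1.0224e+11
Tsurr^4 = 7.6168e+09
Q = 0.7790 * 5.67e-8 * 3.4650 * 9.4622e+10 = 14481.5073 W

14481.5073 W


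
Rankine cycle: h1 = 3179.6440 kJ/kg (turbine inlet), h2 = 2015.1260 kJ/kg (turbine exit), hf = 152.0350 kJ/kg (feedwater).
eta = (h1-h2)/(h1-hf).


W = 1164.5180 kJ/kg
Q_in = 3027.6090 kJ/kg
eta = 0.3846 = 38.4633%

eta = 38.4633%


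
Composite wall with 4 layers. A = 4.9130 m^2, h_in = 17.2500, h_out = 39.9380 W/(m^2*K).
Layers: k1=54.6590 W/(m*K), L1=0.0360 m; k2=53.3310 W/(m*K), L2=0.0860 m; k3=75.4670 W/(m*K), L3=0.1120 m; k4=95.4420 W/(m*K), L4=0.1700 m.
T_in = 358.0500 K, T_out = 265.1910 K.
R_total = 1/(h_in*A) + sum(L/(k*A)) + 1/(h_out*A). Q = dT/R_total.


R_conv_in = 1/(17.2500*4.9130) = 0.0118
R_1 = 0.0360/(54.6590*4.9130) = 0.0001
R_2 = 0.0860/(53.3310*4.9130) = 0.0003
R_3 = 0.1120/(75.4670*4.9130) = 0.0003
R_4 = 0.1700/(95.4420*4.9130) = 0.0004
R_conv_out = 1/(39.9380*4.9130) = 0.0051
R_total = 0.0180 K/W
Q = 92.8590 / 0.0180 = 5152.2904 W

R_total = 0.0180 K/W, Q = 5152.2904 W


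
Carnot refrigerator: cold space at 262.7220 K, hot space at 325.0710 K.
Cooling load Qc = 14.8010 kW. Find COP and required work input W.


COP = 262.7220 / 62.3490 = 4.2137
W = 14.8010 / 4.2137 = 3.5126 kW

COP = 4.2137, W = 3.5126 kW


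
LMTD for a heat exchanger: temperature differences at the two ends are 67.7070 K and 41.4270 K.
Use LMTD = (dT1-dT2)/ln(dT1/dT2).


dT1/dT2 = 1.6344
ln(dT1/dT2) = 0.4913
LMTD = 26.2800 / 0.4913 = 53.4955 K

53.4955 K


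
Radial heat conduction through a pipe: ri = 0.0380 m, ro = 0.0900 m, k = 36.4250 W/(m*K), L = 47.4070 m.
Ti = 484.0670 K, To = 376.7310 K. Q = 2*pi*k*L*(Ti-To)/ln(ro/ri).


dT = 107.3360 K
ln(ro/ri) = 0.8622
Q = 2*pi*36.4250*47.4070*107.3360 / 0.8622 = 1350664.3842 W

1350664.3842 W


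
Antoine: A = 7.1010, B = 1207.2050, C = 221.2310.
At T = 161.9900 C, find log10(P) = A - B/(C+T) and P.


C+T = 383.2210
B/(C+T) = 3.1502
log10(P) = 7.1010 - 3.1502 = 3.9508
P = 10^3.9508 = 8929.8967 mmHg

8929.8967 mmHg


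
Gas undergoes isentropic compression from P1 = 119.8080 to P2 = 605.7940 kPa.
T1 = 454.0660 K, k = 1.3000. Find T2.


(k-1)/k = 0.2308
(P2/P1)^exp = 1.4535
T2 = 454.0660 * 1.4535 = 659.9992 K

659.9992 K


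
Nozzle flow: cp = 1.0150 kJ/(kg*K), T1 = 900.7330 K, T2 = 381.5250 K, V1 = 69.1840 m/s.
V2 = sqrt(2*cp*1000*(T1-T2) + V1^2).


dT = 519.2080 K
2*cp*1000*dT = 1053992.2400
V1^2 = 4786.4259
V2 = sqrt(1058778.6659) = 1028.9697 m/s

1028.9697 m/s


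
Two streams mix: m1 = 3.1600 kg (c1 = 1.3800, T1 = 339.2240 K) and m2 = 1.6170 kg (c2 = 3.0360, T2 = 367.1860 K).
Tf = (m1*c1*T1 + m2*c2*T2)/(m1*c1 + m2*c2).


num = 3281.8819
den = 9.2700
Tf = 354.0321 K

354.0321 K


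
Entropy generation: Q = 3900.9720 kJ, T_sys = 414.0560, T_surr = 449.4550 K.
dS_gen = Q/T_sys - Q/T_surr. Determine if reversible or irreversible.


dS_sys = 3900.9720/414.0560 = 9.4214 kJ/K
dS_surr = -3900.9720/449.4550 = -8.6793 kJ/K
dS_gen = 9.4214 - 8.6793 = 0.7420 kJ/K (irreversible)

dS_gen = 0.7420 kJ/K, irreversible


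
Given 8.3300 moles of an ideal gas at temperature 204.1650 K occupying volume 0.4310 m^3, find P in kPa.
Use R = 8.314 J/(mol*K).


P = nRT/V = 8.3300 * 8.314 * 204.1650 / 0.4310
= 14139.5737 / 0.4310 = 32806.4354 Pa = 32.8064 kPa

32.8064 kPa


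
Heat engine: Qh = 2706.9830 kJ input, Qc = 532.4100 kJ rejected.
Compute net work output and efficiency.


W = 2706.9830 - 532.4100 = 2174.5730 kJ
eta = 2174.5730 / 2706.9830 = 0.8033 = 80.3320%

W = 2174.5730 kJ, eta = 80.3320%


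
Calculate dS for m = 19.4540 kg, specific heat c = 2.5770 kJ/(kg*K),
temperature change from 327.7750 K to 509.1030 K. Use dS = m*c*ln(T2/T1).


T2/T1 = 1.5532
ln(T2/T1) = 0.4403
dS = 19.4540 * 2.5770 * 0.4403 = 22.0747 kJ/K

22.0747 kJ/K


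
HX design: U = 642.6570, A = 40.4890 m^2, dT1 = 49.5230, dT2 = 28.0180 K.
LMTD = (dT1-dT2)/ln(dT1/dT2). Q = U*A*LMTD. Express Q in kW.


LMTD = 37.7552 K
Q = 642.6570 * 40.4890 * 37.7552 = 982411.2968 W = 982.4113 kW

982.4113 kW


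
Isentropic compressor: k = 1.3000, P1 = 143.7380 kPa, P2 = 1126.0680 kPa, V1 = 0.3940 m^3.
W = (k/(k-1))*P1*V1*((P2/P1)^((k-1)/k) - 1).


(k-1)/k = 0.2308
(P2/P1)^exp = 1.6081
W = 4.3333 * 143.7380 * 0.3940 * (1.6081 - 1) = 149.2267 kJ

149.2267 kJ


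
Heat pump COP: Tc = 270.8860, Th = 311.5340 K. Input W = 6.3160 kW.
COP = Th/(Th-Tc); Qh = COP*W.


COP = 311.5340 / 40.6480 = 7.6642
Qh = 7.6642 * 6.3160 = 48.4070 kW

COP = 7.6642, Qh = 48.4070 kW


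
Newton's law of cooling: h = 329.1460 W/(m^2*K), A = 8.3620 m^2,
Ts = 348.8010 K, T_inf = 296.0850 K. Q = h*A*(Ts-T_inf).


dT = 52.7160 K
Q = 329.1460 * 8.3620 * 52.7160 = 145091.2406 W

145091.2406 W


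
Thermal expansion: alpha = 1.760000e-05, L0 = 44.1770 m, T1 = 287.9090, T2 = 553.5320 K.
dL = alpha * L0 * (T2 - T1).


dT = 265.6230 K
dL = 1.760000e-05 * 44.1770 * 265.6230 = 0.206526 m
L_final = 44.383526 m

dL = 0.206526 m


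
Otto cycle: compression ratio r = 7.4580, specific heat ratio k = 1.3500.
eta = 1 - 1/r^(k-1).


r^(k-1) = 2.0203
eta = 1 - 1/2.0203 = 0.5050 = 50.5026%

50.5026%


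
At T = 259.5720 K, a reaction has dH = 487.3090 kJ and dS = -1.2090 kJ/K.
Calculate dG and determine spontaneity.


T*dS = 259.5720 * -1.2090 = -313.8225 kJ
dG = 487.3090 + 313.8225 = 801.1315 kJ (non-spontaneous)

dG = 801.1315 kJ, non-spontaneous


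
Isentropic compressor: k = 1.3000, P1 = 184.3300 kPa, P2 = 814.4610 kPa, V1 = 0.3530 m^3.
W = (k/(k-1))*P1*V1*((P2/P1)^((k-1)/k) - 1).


(k-1)/k = 0.2308
(P2/P1)^exp = 1.4090
W = 4.3333 * 184.3300 * 0.3530 * (1.4090 - 1) = 115.3216 kJ

115.3216 kJ
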